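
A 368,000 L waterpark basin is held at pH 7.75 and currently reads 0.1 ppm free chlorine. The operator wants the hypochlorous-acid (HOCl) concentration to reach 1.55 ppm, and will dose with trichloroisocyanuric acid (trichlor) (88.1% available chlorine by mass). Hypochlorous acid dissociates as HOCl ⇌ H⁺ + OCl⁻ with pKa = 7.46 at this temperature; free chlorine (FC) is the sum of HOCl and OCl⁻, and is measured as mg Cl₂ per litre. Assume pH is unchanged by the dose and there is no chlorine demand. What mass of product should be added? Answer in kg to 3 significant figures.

1.87 kg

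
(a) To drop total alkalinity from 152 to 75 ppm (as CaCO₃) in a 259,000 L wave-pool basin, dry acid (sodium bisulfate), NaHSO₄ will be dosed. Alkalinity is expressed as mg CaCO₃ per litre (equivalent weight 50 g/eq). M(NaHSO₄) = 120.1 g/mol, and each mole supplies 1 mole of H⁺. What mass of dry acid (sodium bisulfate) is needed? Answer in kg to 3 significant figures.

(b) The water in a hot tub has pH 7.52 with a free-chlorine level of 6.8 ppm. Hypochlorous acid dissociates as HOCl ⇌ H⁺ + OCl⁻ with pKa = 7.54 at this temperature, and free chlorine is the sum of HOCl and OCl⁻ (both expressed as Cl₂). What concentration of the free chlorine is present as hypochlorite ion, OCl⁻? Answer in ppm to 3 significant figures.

(a) 47.9 kg; (b) 3.32 ppm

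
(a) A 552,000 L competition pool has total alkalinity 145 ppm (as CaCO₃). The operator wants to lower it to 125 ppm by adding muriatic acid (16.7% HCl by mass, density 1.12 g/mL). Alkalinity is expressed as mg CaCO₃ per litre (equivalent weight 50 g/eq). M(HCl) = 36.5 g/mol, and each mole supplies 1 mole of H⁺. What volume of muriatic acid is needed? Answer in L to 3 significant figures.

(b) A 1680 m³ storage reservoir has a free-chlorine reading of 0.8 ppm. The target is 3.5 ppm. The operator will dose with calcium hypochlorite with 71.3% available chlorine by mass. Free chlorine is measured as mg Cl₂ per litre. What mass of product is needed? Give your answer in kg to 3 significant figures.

(a) 43.1 L; (b) 6.36 kg

(a) Alkalinity to neutralize: (145 − 125) = 20 mg/L as CaCO₃ × 552,000 L = 11,040 g as CaCO₃.
(a) Equivalents of H⁺ required: 11,040 ÷ 50 g/eq = 220.8 eq = 220.8 mol HCl.
(a) Mass of HCl: 220.8 × 36.5 = 8059 g.
(a) Mass of 16.7% solution: 8059 / 0.167 = 48,260 g.
(a) Volume: 48,260 g ÷ 1.12 g/mL = 43,090 mL.

(b) Volume: 1680 m³ = 1,680,000 L.
(b) Chlorine deficit: 3.5 − 0.8 = 2.7 ppm = 2.7 mg/L as Cl₂.
(b) Cl₂ equivalent needed: 2.7 mg/L × 1,680,000 L = 4,536,000 mg = 4536 g.
(b) Product at 71.3% available chlorine: 4536 / 0.713 = 6362 g.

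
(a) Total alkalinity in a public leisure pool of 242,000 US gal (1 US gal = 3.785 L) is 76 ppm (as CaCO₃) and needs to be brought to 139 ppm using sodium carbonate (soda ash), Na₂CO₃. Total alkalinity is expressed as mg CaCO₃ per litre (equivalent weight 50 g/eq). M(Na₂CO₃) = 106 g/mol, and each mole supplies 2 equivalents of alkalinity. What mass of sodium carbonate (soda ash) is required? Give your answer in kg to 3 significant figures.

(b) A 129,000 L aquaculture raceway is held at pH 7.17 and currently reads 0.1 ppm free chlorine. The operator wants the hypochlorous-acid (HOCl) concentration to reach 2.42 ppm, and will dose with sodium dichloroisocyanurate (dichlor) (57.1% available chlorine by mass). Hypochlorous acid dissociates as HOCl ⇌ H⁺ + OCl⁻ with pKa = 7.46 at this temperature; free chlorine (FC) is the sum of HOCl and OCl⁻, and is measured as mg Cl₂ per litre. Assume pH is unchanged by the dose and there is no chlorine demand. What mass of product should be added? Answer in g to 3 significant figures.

(a) Volume: 242,000 US gal × 3.785 L/gal = 915,970 L.
(a) Alkalinity to add: (139 − 76) = 63 mg/L as CaCO₃ × 915,970 L = 57,710 g as CaCO₃.
(a) Equivalents: 57,710 g ÷ 50 g/eq = 1154 eq.
(a) Each mole of Na₂CO₃ supplies 2 eq, so 1154 / 2 = 577.1 mol.
(a) Mass: 577.1 mol × 106 g/mol = 61,170 g.

(b) [OCl⁻]/[HOCl] = 10^(pH − pKa) = 10^(7.17 − 7.46) = 0.5129; fraction as HOCl = 1/(1 + 0.5129) = 0.661.
(b) Free chlorine required for 2.42 ppm HOCl: 2.42 / 0.661 = 3.661 ppm.
(b) FC to add: 3.661 − 0.1 = 3.561 mg/L as Cl₂.
(b) Cl₂ equivalent: 3.561 mg/L × 129,000 L = 459.4 g.
(b) Product at 57.1% available Cl: 459.4 / 0.571 = 804.5 g.

(a) 61.2 kg; (b) 805 g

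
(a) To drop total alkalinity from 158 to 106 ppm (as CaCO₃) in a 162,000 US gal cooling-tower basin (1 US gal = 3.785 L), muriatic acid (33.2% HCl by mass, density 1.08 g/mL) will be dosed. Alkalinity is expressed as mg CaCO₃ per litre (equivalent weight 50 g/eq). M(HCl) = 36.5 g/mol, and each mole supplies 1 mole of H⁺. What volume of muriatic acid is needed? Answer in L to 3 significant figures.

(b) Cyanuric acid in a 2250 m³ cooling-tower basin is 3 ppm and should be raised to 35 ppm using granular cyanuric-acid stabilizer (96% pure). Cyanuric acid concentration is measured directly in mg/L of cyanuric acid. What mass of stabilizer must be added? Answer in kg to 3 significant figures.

(a) Volume: 162,000 US gal × 3.785 L/gal = 613,170 L.
(a) Alkalinity to neutralize: (158 − 106) = 52 mg/L as CaCO₃ × 613,170 L = 31,880 g as CaCO₃.
(a) Equivalents of H⁺ required: 31,880 ÷ 50 g/eq = 637.7 eq = 637.7 mol HCl.
(a) Mass of HCl: 637.7 × 36.5 = 23,280 g.
(a) Mass of 33.2% solution: 23,280 / 0.332 = 70,110 g.
(a) Volume: 70,110 g ÷ 1.08 g/mL = 64,920 mL.

(b) Volume: 2250 m³ = 2,250,000 L.
(b) CYA to add: (35 − 3) = 32 mg/L × 2,250,000 L = 72,000 g cyanuric acid.
(b) At 96% purity: 72,000 / 0.96 = 75,000 g product.

(a) 64.9 L; (b) 75.0 kg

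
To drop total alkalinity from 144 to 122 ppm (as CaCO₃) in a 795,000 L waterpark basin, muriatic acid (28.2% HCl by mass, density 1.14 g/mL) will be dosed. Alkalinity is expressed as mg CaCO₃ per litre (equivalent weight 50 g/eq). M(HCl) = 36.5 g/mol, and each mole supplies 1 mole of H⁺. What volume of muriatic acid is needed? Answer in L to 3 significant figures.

Alkalinity to neutralize: (144 − 122) = 22 mg/L as CaCO₃ × 795,000 L = 17,490 g as CaCO₃.
Equivalents of H⁺ required: 17,490 ÷ 50 g/eq = 349.8 eq = 349.8 mol HCl.
Mass of HCl: 349.8 × 36.5 = 12,770 g.
Mass of 28.2% solution: 12,770 / 0.282 = 45,280 g.
Volume: 45,280 g ÷ 1.14 g/mL = 39,720 mL.

39.7 L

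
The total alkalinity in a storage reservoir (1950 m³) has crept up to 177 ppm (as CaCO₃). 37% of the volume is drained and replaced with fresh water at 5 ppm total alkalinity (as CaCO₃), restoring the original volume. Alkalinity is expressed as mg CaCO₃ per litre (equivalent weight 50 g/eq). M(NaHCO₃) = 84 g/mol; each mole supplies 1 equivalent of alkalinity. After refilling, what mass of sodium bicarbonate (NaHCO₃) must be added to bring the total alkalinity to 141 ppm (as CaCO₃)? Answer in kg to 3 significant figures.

90.5 kg

Volume: 1950 m³ = 1,950,000 L.
After draining 37% and refilling: 177 × 0.63 + 5 × 0.37 = 113.36 ppm.
Deficit to target: 141 − 113.36 = 27.64 mg/L.
As CaCO₃: 27.64 mg/L × 1,950,000 L = 53,900 g; ÷ 50 g/eq ÷ 1 = 1078 mol NaHCO₃.
Mass: 1078 × 84 = 90,550 g.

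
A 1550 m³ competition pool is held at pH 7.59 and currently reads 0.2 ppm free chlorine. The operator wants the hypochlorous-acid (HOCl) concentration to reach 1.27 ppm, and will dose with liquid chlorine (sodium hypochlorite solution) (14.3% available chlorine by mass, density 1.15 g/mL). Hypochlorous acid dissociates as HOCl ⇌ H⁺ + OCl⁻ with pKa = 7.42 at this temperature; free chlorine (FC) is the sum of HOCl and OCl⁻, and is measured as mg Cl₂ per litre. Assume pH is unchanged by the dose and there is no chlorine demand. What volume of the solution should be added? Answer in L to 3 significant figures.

27.8 L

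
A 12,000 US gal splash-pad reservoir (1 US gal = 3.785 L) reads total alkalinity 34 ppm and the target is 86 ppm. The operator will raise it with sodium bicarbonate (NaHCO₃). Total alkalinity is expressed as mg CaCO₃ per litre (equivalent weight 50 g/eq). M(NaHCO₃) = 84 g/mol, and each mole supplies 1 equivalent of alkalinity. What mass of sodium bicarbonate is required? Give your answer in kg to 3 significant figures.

Volume: 12,000 US gal × 3.785 L/gal = 45,420 L.
Alkalinity to add: (86 − 34) = 52 mg/L as CaCO₃ × 45,420 L = 2362 g as CaCO₃.
Equivalents: 2362 g ÷ 50 g/eq = 47.24 eq.
NaHCO₃ supplies 1 eq per mole → 47.24 mol.
Mass: 47.24 mol × 84 g/mol = 3968 g.

3.97 kg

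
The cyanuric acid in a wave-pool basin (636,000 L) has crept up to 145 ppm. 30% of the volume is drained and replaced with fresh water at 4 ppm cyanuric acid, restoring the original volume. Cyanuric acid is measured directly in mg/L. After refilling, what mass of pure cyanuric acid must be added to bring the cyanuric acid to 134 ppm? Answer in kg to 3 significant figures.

19.9 kg

After draining 30% and refilling: 145 × 0.70 + 4 × 0.30 = 102.7 ppm.
Deficit to target: 134 − 102.7 = 31.3 mg/L.
Mass: 31.3 mg/L × 636,000 L = 19,910 g cyanuric acid.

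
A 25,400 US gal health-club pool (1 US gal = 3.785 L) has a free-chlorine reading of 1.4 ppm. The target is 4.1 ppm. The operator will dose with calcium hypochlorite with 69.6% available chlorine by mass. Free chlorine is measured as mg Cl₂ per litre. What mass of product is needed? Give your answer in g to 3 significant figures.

Volume: 25,400 US gal × 3.785 L/gal = 96,139 L.
Chlorine deficit: 4.1 − 1.4 = 2.7 ppm = 2.7 mg/L as Cl₂.
Cl₂ equivalent needed: 2.7 mg/L × 96,139 L = 259,600 mg = 259.6 g.
Product at 69.6% available chlorine: 259.6 / 0.696 = 373 g.

373 g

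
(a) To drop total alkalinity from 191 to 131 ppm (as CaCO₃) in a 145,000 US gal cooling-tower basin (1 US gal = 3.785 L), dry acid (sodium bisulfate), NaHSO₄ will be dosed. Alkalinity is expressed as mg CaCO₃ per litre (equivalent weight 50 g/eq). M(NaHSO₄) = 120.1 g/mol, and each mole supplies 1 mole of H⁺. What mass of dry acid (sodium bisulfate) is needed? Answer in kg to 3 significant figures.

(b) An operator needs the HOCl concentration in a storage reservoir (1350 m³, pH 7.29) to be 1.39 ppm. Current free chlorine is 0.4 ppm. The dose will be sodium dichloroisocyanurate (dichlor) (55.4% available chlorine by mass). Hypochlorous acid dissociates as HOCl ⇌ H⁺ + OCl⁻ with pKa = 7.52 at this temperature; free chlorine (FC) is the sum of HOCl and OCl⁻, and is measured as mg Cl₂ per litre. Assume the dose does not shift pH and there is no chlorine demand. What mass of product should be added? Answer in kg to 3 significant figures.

(a) Volume: 145,000 US gal × 3.785 L/gal = 548,825 L.
(a) Alkalinity to neutralize: (191 − 131) = 60 mg/L as CaCO₃ × 548,825 L = 32,930 g as CaCO₃.
(a) Equivalents of H⁺ required: 32,930 ÷ 50 g/eq = 658.6 eq = 658.6 mol NaHSO₄.
(a) Mass of NaHSO₄: 658.6 × 120.1 = 79,100 g.

(b) Volume: 1350 m³ = 1,350,000 L.
(b) [OCl⁻]/[HOCl] = 10^(pH − pKa) = 10^(7.29 − 7.52) = 0.5888; fraction as HOCl = 1/(1 + 0.5888) = 0.6294.
(b) Free chlorine required for 1.39 ppm HOCl: 1.39 / 0.6294 = 2.208 ppm.
(b) FC to add: 2.208 − 0.4 = 1.808 mg/L as Cl₂.
(b) Cl₂ equivalent: 1.808 mg/L × 1,350,000 L = 2441 g.
(b) Product at 55.4% available Cl: 2441 / 0.554 = 4407 g.

(a) 79.1 kg; (b) 4.41 kg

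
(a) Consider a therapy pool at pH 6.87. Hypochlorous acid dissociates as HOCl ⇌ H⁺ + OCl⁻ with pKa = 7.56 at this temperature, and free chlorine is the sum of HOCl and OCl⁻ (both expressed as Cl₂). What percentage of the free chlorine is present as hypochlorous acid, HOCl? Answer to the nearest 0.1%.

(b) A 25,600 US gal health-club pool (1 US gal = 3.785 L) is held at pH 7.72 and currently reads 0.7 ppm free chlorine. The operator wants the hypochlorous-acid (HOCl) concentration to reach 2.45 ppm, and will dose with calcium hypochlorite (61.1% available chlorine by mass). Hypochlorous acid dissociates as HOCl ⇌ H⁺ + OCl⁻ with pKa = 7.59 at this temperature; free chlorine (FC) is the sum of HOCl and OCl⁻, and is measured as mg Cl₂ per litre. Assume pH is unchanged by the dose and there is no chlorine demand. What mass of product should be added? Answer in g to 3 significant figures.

(a) 83.0%; (b) 802 g

(a) [OCl⁻]/[HOCl] = 10^(pH − pKa) = 10^(6.87 − 7.56) = 10^-0.69 = 0.2042.
(a) Fraction as HOCl = 1 / (1 + 0.2042) = 0.8304.

(b) Volume: 25,600 US gal × 3.785 L/gal = 96,896 L.
(b) [OCl⁻]/[HOCl] = 10^(pH − pKa) = 10^(7.72 − 7.59) = 1.349; fraction as HOCl = 1/(1 + 1.349) = 0.4257.
(b) Free chlorine required for 2.45 ppm HOCl: 2.45 / 0.4257 = 5.755 ppm.
(b) FC to add: 5.755 − 0.7 = 5.055 mg/L as Cl₂.
(b) Cl₂ equivalent: 5.055 mg/L × 96,896 L = 489.8 g.
(b) Product at 61.1% available Cl: 489.8 / 0.611 = 801.6 g.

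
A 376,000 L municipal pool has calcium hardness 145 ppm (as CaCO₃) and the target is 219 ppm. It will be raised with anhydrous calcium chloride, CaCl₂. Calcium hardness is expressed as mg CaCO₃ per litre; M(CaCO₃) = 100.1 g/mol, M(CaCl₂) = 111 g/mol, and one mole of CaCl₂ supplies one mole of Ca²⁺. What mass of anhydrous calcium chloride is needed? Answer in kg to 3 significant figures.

30.9 kg

Hardness to add: (219 − 145) = 74 mg/L as CaCO₃ × 376,000 L = 27,820 g as CaCO₃.
Moles of Ca²⁺ (1 mol Ca²⁺ ≡ 1 mol CaCO₃): 27,820 / 100.1 g/mol = 278 mol.
Mass of CaCl₂: 278 × 111 = 30,850 g.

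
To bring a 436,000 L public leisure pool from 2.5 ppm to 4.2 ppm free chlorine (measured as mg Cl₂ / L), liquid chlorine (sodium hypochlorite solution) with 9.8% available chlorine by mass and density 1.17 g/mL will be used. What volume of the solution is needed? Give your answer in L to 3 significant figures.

6.46 L

Chlorine deficit: 4.2 − 2.5 = 1.7 ppm = 1.7 mg/L as Cl₂.
Cl₂ equivalent needed: 1.7 mg/L × 436,000 L = 741,200 mg = 741.2 g.
Product at 9.8% available chlorine: 741.2 / 0.098 = 7563 g.
Volume at density 1.17 g/mL: 7563 g ÷ 1.17 g/mL = 6464 mL.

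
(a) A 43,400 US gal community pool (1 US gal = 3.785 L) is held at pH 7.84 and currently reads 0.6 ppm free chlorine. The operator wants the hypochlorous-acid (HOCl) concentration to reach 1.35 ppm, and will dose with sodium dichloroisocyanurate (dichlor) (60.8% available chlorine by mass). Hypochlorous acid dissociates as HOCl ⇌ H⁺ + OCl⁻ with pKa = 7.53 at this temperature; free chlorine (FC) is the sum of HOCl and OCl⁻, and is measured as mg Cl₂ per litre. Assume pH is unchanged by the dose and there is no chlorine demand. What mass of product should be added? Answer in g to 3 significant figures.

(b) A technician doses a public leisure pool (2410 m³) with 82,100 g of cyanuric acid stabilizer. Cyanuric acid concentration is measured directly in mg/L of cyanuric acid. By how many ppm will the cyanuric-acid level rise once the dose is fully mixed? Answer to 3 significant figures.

(a) 947 g; (b) 34.1 ppm

(a) Volume: 43,400 US gal × 3.785 L/gal = 164,269 L.
(a) [OCl⁻]/[HOCl] = 10^(pH − pKa) = 10^(7.84 − 7.53) = 2.042; fraction as HOCl = 1/(1 + 2.042) = 0.3288.
(a) Free chlorine required for 1.35 ppm HOCl: 1.35 / 0.3288 = 4.106 ppm.
(a) FC to add: 4.106 − 0.6 = 3.506 mg/L as Cl₂.
(a) Cl₂ equivalent: 3.506 mg/L × 164,269 L = 576 g.
(a) Product at 60.8% available Cl: 576 / 0.608 = 947.3 g.

(b) Volume: 2410 m³ = 2,410,000 L.
(b) Rise: 82,100 g / 2,410,000 L × 1000 = 34.07 mg/L.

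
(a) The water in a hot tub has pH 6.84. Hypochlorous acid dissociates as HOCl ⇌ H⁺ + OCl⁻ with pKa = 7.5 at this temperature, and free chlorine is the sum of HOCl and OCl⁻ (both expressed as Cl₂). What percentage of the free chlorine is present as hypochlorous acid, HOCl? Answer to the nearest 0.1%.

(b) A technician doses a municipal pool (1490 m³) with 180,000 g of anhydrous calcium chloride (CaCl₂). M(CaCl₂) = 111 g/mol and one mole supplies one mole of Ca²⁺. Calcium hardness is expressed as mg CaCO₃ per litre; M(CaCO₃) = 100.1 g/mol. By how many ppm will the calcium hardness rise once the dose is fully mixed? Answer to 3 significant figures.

(a) [OCl⁻]/[HOCl] = 10^(pH − pKa) = 10^(6.84 − 7.5) = 10^-0.66 = 0.2188.
(a) Fraction as HOCl = 1 / (1 + 0.2188) = 0.8205.

(b) Volume: 1490 m³ = 1,490,000 L.
(b) Moles of Ca²⁺: 180,000 g ÷ 111 g/mol = 1622 mol.
(b) As CaCO₃: 1622 mol × 100.1 g/mol = 162,300 g.
(b) Rise: 162,300 g / 1,490,000 L × 1000 = 108.9 mg/L.

(a) 82.0%; (b) 109 ppm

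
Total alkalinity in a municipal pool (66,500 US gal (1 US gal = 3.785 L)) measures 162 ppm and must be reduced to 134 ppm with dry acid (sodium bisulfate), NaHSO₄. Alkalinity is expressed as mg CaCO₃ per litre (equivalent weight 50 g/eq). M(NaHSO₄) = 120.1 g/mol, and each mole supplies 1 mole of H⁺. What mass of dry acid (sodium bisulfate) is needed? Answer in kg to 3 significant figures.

16.9 kg

Volume: 66,500 US gal × 3.785 L/gal = 251,702 L.
Alkalinity to neutralize: (162 − 134) = 28 mg/L as CaCO₃ × 251,702 L = 7048 g as CaCO₃.
Equivalents of H⁺ required: 7048 ÷ 50 g/eq = 141 eq = 141 mol NaHSO₄.
Mass of NaHSO₄: 141 × 120.1 = 16,930 g.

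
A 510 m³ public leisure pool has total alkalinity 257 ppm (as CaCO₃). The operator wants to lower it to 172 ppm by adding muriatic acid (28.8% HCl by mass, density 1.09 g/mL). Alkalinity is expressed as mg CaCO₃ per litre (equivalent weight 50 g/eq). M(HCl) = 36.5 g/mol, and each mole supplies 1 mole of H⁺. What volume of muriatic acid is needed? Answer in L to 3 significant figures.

101 L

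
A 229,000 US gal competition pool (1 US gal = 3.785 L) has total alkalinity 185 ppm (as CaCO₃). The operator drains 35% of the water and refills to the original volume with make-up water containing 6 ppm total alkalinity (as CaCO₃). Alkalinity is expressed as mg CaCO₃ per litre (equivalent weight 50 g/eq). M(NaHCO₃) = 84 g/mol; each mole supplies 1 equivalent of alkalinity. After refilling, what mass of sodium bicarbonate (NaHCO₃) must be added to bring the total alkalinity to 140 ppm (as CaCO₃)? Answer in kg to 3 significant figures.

25.7 kg

Volume: 229,000 US gal × 3.785 L/gal = 866,765 L.
After draining 35% and refilling: 185 × 0.65 + 6 × 0.35 = 122.35 ppm.
Deficit to target: 140 − 122.35 = 17.65 mg/L.
As CaCO₃: 17.65 mg/L × 866,765 L = 15,300 g; ÷ 50 g/eq ÷ 1 = 306 mol NaHCO₃.
Mass: 306 × 84 = 25,700 g.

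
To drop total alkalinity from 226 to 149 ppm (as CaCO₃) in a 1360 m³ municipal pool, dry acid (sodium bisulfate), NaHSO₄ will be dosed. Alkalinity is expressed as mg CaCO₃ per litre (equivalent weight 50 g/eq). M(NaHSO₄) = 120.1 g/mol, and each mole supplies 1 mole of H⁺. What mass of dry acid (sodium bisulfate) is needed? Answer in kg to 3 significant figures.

Volume: 1360 m³ = 1,360,000 L.
Alkalinity to neutralize: (226 − 149) = 77 mg/L as CaCO₃ × 1,360,000 L = 104,700 g as CaCO₃.
Equivalents of H⁺ required: 104,700 ÷ 50 g/eq = 2094 eq = 2094 mol NaHSO₄.
Mass of NaHSO₄: 2094 × 120.1 = 251,500 g.

252 kg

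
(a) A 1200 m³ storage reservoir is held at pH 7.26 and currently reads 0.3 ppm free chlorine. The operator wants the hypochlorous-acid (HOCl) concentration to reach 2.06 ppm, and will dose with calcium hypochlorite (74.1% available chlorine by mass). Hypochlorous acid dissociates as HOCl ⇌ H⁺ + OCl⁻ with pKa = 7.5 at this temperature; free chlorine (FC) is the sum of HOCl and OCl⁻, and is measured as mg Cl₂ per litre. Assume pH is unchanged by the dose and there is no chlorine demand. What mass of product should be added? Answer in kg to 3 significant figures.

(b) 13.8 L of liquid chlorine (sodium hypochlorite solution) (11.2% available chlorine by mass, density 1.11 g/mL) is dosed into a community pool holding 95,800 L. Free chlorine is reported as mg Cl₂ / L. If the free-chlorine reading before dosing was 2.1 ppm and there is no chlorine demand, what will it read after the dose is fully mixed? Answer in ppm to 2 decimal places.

(a) 4.77 kg; (b) 20.01 ppm

(a) Volume: 1200 m³ = 1,200,000 L.
(a) [OCl⁻]/[HOCl] = 10^(pH − pKa) = 10^(7.26 − 7.5) = 0.5754; fraction as HOCl = 1/(1 + 0.5754) = 0.6347.
(a) Free chlorine required for 2.06 ppm HOCl: 2.06 / 0.6347 = 3.245 ppm.
(a) FC to add: 3.245 − 0.3 = 2.945 mg/L as Cl₂.
(a) Cl₂ equivalent: 2.945 mg/L × 1,200,000 L = 3534 g.
(a) Product at 74.1% available Cl: 3534 / 0.741 = 4770 g.

(b) Mass of solution: 13.8 L × 1000 mL/L × 1.11 g/mL = 15,320 g.
(b) Available chlorine delivered: 15,320 g × 0.112 = 1716 g as Cl₂.
(b) Concentration rise: 1716 g / 95,800 L = 17.91 mg/L = 17.91 ppm.
(b) Final FC: 2.1 + 17.91 = 20.01 ppm.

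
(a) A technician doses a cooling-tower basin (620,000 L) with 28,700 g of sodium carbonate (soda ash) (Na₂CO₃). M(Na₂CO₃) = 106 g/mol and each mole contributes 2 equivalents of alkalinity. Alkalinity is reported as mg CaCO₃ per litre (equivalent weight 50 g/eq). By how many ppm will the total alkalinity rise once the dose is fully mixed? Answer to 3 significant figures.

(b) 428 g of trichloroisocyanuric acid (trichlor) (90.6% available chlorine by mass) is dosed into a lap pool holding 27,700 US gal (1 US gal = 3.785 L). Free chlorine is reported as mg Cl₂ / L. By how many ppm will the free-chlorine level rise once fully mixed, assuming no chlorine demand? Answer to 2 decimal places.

(a) Moles of Na₂CO₃: 28,700 g ÷ 106 g/mol = 270.8 mol → 541.5 eq of alkalinity.
(a) As CaCO₃: 541.5 eq × 50 g/eq = 27,080 g.
(a) Rise: 27,080 g / 620,000 L × 1000 = 43.67 mg/L.

(b) Volume: 27,700 US gal × 3.785 L/gal = 104,844 L.
(b) Available chlorine delivered: 428 g × 0.906 = 387.8 g as Cl₂.
(b) Concentration rise: 387.8 g / 104,844 L = 3.699 mg/L = 3.70 ppm.

(a) 43.7 ppm; (b) 3.70 ppm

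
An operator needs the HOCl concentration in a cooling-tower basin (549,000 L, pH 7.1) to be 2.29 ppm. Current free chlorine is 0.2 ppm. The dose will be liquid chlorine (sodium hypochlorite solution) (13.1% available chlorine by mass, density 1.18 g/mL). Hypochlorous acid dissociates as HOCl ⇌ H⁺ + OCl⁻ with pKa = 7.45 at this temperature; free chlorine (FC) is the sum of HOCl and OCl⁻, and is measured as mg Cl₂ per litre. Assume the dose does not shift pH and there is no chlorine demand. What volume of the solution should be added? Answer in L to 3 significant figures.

[OCl⁻]/[HOCl] = 10^(pH − pKa) = 10^(7.1 − 7.45) = 0.4467; fraction as HOCl = 1/(1 + 0.4467) = 0.6912.
Free chlorine required for 2.29 ppm HOCl: 2.29 / 0.6912 = 3.313 ppm.
FC to add: 3.313 − 0.2 = 3.113 mg/L as Cl₂.
Cl₂ equivalent: 3.113 mg/L × 549,000 L = 1709 g.
Product at 13.1% available Cl: 1709 / 0.131 = 13,050 g.
Volume: 13,050 g ÷ 1.18 g/mL = 11,060 mL.

11.1 L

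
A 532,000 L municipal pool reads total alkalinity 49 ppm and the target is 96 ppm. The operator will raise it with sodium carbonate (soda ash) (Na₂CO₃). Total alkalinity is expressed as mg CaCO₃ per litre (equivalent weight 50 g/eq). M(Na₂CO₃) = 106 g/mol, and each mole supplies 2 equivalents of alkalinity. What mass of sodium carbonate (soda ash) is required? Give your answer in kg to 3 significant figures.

Alkalinity to add: (96 − 49) = 47 mg/L as CaCO₃ × 532,000 L = 25,000 g as CaCO₃.
Equivalents: 25,000 g ÷ 50 g/eq = 500.1 eq.
Each mole of Na₂CO₃ supplies 2 eq, so 500.1 / 2 = 250 mol.
Mass: 250 mol × 106 g/mol = 26,500 g.

26.5 kg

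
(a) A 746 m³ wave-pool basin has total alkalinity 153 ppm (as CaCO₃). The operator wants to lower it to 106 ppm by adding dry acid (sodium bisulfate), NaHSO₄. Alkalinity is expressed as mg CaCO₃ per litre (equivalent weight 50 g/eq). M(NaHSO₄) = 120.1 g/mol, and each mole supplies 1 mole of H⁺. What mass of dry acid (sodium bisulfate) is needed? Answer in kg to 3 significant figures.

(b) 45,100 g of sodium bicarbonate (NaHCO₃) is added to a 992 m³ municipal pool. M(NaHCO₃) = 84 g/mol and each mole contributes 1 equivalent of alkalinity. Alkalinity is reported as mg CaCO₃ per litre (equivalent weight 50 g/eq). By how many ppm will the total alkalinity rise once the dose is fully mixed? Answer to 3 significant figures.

(a) Volume: 746 m³ = 746,000 L.
(a) Alkalinity to neutralize: (153 − 106) = 47 mg/L as CaCO₃ × 746,000 L = 35,060 g as CaCO₃.
(a) Equivalents of H⁺ required: 35,060 ÷ 50 g/eq = 701.2 eq = 701.2 mol NaHSO₄.
(a) Mass of NaHSO₄: 701.2 × 120.1 = 84,220 g.

(b) Volume: 992 m³ = 992,000 L.
(b) Moles of NaHCO₃: 45,100 g ÷ 84 g/mol = 536.9 mol → 536.9 eq of alkalinity.
(b) As CaCO₃: 536.9 eq × 50 g/eq = 26,850 g.
(b) Rise: 26,850 g / 992,000 L × 1000 = 27.06 mg/L.

(a) 84.2 kg; (b) 27.1 ppm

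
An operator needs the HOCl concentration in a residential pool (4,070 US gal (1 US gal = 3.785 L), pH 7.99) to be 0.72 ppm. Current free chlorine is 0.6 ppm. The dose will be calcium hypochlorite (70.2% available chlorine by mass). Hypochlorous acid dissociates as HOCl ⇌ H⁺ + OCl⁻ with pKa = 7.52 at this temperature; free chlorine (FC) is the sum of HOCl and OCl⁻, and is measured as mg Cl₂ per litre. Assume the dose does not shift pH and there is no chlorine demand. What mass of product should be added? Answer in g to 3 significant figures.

Volume: 4,070 US gal × 3.785 L/gal = 15,405 L.
[OCl⁻]/[HOCl] = 10^(pH − pKa) = 10^(7.99 − 7.52) = 2.951; fraction as HOCl = 1/(1 + 2.951) = 0.2531.
Free chlorine required for 0.72 ppm HOCl: 0.72 / 0.2531 = 2.845 ppm.
FC to add: 2.845 − 0.6 = 2.245 mg/L as Cl₂.
Cl₂ equivalent: 2.245 mg/L × 15,405 L = 34.58 g.
Product at 70.2% available Cl: 34.58 / 0.702 = 49.26 g.

49.3 g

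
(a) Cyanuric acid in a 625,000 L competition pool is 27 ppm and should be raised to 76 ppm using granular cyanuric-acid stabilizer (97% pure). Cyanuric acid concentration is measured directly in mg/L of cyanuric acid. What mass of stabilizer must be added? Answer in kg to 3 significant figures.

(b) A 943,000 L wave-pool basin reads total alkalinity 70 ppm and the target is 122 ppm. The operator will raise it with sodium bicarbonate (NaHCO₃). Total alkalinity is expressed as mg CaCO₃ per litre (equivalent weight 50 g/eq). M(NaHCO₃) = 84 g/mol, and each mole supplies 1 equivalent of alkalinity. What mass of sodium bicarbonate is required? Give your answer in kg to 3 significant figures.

(a) 31.6 kg; (b) 82.4 kg

(a) CYA to add: (76 − 27) = 49 mg/L × 625,000 L = 30,620 g cyanuric acid.
(a) At 97% purity: 30,620 / 0.97 = 31,570 g product.

(b) Alkalinity to add: (122 − 70) = 52 mg/L as CaCO₃ × 943,000 L = 49,040 g as CaCO₃.
(b) Equivalents: 49,040 g ÷ 50 g/eq = 980.7 eq.
(b) NaHCO₃ supplies 1 eq per mole → 980.7 mol.
(b) Mass: 980.7 mol × 84 g/mol = 82,380 g.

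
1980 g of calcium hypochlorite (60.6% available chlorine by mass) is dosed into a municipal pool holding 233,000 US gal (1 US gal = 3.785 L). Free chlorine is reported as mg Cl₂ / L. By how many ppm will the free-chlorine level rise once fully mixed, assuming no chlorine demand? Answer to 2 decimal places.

1.36 ppm

Volume: 233,000 US gal × 3.785 L/gal = 881,905 L.
Available chlorine delivered: 1980 g × 0.606 = 1200 g as Cl₂.
Concentration rise: 1200 g / 881,905 L = 1.361 mg/L = 1.36 ppm.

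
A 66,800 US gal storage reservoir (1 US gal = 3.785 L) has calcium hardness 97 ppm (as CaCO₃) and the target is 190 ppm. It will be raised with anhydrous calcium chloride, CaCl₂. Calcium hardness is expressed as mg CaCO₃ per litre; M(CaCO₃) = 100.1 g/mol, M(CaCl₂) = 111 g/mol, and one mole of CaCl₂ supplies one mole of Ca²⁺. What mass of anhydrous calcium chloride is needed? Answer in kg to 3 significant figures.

26.1 kg

Volume: 66,800 US gal × 3.785 L/gal = 252,838 L.
Hardness to add: (190 − 97) = 93 mg/L as CaCO₃ × 252,838 L = 23,510 g as CaCO₃.
Moles of Ca²⁺ (1 mol Ca²⁺ ≡ 1 mol CaCO₃): 23,510 / 100.1 g/mol = 234.9 mol.
Mass of CaCl₂: 234.9 × 111 = 26,070 g.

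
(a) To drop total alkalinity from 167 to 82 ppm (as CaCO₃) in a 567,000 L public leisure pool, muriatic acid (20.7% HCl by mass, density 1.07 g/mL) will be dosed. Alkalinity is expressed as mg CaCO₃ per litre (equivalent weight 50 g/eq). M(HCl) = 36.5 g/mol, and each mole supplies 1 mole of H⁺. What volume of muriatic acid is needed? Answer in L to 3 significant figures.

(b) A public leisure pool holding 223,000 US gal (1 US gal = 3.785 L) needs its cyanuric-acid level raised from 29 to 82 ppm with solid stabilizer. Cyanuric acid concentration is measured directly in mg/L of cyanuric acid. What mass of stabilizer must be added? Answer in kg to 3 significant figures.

(a) Alkalinity to neutralize: (167 − 82) = 85 mg/L as CaCO₃ × 567,000 L = 48,200 g as CaCO₃.
(a) Equivalents of H⁺ required: 48,200 ÷ 50 g/eq = 963.9 eq = 963.9 mol HCl.
(a) Mass of HCl: 963.9 × 36.5 = 35,180 g.
(a) Mass of 20.7% solution: 35,180 / 0.207 = 170,000 g.
(a) Volume: 170,000 g ÷ 1.07 g/mL = 158,800 mL.

(b) Volume: 223,000 US gal × 3.785 L/gal = 844,055 L.
(b) CYA to add: (82 − 29) = 53 mg/L × 844,055 L = 44,730 g cyanuric acid.

(a) 159 L; (b) 44.7 kg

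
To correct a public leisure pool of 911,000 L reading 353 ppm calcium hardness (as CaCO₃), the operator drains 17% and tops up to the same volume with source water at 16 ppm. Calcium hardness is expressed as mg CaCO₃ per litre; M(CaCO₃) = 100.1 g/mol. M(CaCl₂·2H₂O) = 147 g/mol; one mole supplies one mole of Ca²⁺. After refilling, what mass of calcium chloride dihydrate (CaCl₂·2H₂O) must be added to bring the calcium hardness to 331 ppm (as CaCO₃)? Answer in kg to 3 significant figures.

47.2 kg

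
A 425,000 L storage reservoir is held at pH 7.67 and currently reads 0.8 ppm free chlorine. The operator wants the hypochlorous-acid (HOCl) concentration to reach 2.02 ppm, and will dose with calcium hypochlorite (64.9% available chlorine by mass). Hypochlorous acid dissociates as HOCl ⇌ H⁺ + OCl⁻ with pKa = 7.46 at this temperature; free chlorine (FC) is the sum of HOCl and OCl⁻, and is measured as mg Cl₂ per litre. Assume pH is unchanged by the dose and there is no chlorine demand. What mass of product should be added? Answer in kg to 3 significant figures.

2.94 kg

[OCl⁻]/[HOCl] = 10^(pH − pKa) = 10^(7.67 − 7.46) = 1.622; fraction as HOCl = 1/(1 + 1.622) = 0.3814.
Free chlorine required for 2.02 ppm HOCl: 2.02 / 0.3814 = 5.296 ppm.
FC to add: 5.296 − 0.8 = 4.496 mg/L as Cl₂.
Cl₂ equivalent: 4.496 mg/L × 425,000 L = 1911 g.
Product at 64.9% available Cl: 1911 / 0.649 = 2944 g.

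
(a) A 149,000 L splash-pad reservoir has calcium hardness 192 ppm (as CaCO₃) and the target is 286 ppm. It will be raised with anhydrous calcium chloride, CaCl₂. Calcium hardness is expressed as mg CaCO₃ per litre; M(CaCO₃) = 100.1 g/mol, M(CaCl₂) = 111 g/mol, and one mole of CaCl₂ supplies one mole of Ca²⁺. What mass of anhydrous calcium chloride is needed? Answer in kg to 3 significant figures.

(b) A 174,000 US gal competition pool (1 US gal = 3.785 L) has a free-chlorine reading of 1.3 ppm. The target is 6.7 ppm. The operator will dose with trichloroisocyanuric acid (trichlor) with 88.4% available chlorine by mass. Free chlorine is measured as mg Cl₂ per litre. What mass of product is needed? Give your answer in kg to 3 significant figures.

(a) 15.5 kg; (b) 4.02 kg

(a) Hardness to add: (286 − 192) = 94 mg/L as CaCO₃ × 149,000 L = 14,010 g as CaCO₃.
(a) Moles of Ca²⁺ (1 mol Ca²⁺ ≡ 1 mol CaCO₃): 14,010 / 100.1 g/mol = 139.9 mol.
(a) Mass of CaCl₂: 139.9 × 111 = 15,530 g.

(b) Volume: 174,000 US gal × 3.785 L/gal = 658,590 L.
(b) Chlorine deficit: 6.7 − 1.3 = 5.4 ppm = 5.4 mg/L as Cl₂.
(b) Cl₂ equivalent needed: 5.4 mg/L × 658,590 L = 3,556,000 mg = 3556 g.
(b) Product at 88.4% available chlorine: 3556 / 0.884 = 4023 g.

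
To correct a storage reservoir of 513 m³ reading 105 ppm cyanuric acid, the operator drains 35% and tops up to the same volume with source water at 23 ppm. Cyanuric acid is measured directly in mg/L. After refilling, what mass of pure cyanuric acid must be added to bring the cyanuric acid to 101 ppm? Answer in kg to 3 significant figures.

12.7 kg

Volume: 513 m³ = 513,000 L.
After draining 35% and refilling: 105 × 0.65 + 23 × 0.35 = 76.3 ppm.
Deficit to target: 101 − 76.3 = 24.7 mg/L.
Mass: 24.7 mg/L × 513,000 L = 12,670 g cyanuric acid.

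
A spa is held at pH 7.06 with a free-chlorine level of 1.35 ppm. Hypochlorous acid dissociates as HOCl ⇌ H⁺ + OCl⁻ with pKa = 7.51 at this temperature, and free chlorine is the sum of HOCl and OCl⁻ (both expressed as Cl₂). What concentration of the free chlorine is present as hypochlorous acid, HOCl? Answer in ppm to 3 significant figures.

[OCl⁻]/[HOCl] = 10^(pH − pKa) = 10^(7.06 − 7.51) = 10^-0.45 = 0.3548.
Fraction as HOCl = 1 / (1 + 0.3548) = 0.7381.
HOCl = 0.7381 × 1.35 ppm = 0.9964 ppm.

0.996 ppm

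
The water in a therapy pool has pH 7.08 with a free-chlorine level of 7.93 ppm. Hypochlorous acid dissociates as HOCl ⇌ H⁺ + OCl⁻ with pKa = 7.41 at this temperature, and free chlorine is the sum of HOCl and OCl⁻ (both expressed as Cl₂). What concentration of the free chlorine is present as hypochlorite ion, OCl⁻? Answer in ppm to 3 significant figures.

2.53 ppm

[OCl⁻]/[HOCl] = 10^(pH − pKa) = 10^(7.08 − 7.41) = 10^-0.33 = 0.4677.
Fraction as HOCl = 1 / (1 + 0.4677) = 0.6813.
OCl⁻ = (1 − 0.6813) × 7.93 ppm = 2.527 ppm.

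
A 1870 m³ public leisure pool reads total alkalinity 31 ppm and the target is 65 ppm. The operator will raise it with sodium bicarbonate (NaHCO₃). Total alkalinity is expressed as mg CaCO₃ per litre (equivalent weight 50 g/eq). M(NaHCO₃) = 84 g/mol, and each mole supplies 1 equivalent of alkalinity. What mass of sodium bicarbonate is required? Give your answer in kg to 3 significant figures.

107 kg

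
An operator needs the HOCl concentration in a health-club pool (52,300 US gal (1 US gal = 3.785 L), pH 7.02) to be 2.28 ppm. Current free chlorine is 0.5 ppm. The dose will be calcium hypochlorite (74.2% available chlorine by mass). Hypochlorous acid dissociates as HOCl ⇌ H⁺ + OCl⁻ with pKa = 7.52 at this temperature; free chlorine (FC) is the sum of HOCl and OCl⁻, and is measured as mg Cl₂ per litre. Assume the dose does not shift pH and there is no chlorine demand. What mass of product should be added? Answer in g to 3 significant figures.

Volume: 52,300 US gal × 3.785 L/gal = 197,956 L.
[OCl⁻]/[HOCl] = 10^(pH − pKa) = 10^(7.02 − 7.52) = 0.3162; fraction as HOCl = 1/(1 + 0.3162) = 0.7597.
Free chlorine required for 2.28 ppm HOCl: 2.28 / 0.7597 = 3.001 ppm.
FC to add: 3.001 − 0.5 = 2.501 mg/L as Cl₂.
Cl₂ equivalent: 2.501 mg/L × 197,956 L = 495.1 g.
Product at 74.2% available Cl: 495.1 / 0.742 = 667.2 g.

667 g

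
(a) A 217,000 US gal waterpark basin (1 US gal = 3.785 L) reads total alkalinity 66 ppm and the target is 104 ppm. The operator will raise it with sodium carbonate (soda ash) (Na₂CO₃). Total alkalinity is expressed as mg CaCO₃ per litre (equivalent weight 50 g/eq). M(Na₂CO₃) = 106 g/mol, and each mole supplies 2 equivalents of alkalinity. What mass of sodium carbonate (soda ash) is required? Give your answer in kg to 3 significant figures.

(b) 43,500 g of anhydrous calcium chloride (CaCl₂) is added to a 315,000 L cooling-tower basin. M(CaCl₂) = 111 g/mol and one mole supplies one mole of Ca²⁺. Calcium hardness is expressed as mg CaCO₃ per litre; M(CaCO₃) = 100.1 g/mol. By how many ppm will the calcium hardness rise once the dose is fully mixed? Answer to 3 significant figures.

(a) 33.1 kg; (b) 125 ppm

(a) Volume: 217,000 US gal × 3.785 L/gal = 821,345 L.
(a) Alkalinity to add: (104 − 66) = 38 mg/L as CaCO₃ × 821,345 L = 31,210 g as CaCO₃.
(a) Equivalents: 31,210 g ÷ 50 g/eq = 624.2 eq.
(a) Each mole of Na₂CO₃ supplies 2 eq, so 624.2 / 2 = 312.1 mol.
(a) Mass: 312.1 mol × 106 g/mol = 33,080 g.

(b) Moles of Ca²⁺: 43,500 g ÷ 111 g/mol = 391.9 mol.
(b) As CaCO₃: 391.9 mol × 100.1 g/mol = 39,230 g.
(b) Rise: 39,230 g / 315,000 L × 1000 = 124.5 mg/L.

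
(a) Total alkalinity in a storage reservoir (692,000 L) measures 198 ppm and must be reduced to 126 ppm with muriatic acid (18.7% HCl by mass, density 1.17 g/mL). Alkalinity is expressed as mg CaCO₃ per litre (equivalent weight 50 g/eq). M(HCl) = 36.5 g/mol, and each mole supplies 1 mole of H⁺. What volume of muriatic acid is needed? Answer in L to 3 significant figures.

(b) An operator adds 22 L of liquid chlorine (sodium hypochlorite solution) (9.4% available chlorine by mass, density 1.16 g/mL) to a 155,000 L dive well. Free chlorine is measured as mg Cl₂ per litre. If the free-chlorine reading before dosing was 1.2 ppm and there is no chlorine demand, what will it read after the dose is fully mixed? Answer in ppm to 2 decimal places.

(a) Alkalinity to neutralize: (198 − 126) = 72 mg/L as CaCO₃ × 692,000 L = 49,820 g as CaCO₃.
(a) Equivalents of H⁺ required: 49,820 ÷ 50 g/eq = 996.5 eq = 996.5 mol HCl.
(a) Mass of HCl: 996.5 × 36.5 = 36,370 g.
(a) Mass of 18.7% solution: 36,370 / 0.187 = 194,500 g.
(a) Volume: 194,500 g ÷ 1.17 g/mL = 166,200 mL.

(b) Mass of solution: 22 L × 1000 mL/L × 1.16 g/mL = 25,520 g.
(b) Available chlorine delivered: 25,520 g × 0.094 = 2399 g as Cl₂.
(b) Concentration rise: 2399 g / 155,000 L = 15.48 mg/L = 15.48 ppm.
(b) Final FC: 1.2 + 15.48 = 16.68 ppm.

(a) 166 L; (b) 16.68 ppm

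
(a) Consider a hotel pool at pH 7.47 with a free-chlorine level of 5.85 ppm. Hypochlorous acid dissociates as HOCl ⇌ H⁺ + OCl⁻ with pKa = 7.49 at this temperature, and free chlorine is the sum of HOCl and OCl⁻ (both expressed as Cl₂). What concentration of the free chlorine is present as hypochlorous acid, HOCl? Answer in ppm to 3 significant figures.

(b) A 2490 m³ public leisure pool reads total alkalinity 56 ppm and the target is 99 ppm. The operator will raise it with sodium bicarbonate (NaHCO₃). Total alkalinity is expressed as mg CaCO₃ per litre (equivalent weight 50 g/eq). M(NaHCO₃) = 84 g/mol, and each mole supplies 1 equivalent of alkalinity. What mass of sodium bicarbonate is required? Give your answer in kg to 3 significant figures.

(a) [OCl⁻]/[HOCl] = 10^(pH − pKa) = 10^(7.47 − 7.49) = 10^-0.02 = 0.955.
(a) Fraction as HOCl = 1 / (1 + 0.955) = 0.5115.
(a) HOCl = 0.5115 × 5.85 ppm = 2.992 ppm.

(b) Volume: 2490 m³ = 2,490,000 L.
(b) Alkalinity to add: (99 − 56) = 43 mg/L as CaCO₃ × 2,490,000 L = 107,100 g as CaCO₃.
(b) Equivalents: 107,100 g ÷ 50 g/eq = 2141 eq.
(b) NaHCO₃ supplies 1 eq per mole → 2141 mol.
(b) Mass: 2141 mol × 84 g/mol = 179,900 g.

(a) 2.99 ppm; (b) 180 kg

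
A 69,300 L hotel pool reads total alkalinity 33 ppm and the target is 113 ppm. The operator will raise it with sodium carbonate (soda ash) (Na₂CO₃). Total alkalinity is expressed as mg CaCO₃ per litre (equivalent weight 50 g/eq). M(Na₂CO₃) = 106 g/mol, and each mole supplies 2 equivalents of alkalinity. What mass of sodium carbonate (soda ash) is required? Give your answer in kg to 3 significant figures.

Alkalinity to add: (113 − 33) = 80 mg/L as CaCO₃ × 69,300 L = 5544 g as CaCO₃.
Equivalents: 5544 g ÷ 50 g/eq = 110.9 eq.
Each mole of Na₂CO₃ supplies 2 eq, so 110.9 / 2 = 55.44 mol.
Mass: 55.44 mol × 106 g/mol = 5877 g.

5.88 kg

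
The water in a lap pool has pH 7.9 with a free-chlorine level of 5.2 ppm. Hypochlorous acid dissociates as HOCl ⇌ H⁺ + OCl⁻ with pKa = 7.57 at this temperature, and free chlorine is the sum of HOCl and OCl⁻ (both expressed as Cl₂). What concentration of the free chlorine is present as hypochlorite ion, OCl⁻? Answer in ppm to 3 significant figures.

3.54 ppm

[OCl⁻]/[HOCl] = 10^(pH − pKa) = 10^(7.9 − 7.57) = 10^0.33 = 2.138.
Fraction as HOCl = 1 / (1 + 2.138) = 0.3187.
OCl⁻ = (1 − 0.3187) × 5.2 ppm = 3.543 ppm.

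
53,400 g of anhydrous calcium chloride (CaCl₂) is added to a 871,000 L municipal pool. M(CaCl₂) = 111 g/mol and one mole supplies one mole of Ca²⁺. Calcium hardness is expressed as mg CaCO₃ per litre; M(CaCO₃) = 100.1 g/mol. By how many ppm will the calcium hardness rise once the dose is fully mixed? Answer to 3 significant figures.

Moles of Ca²⁺: 53,400 g ÷ 111 g/mol = 481.1 mol.
As CaCO₃: 481.1 mol × 100.1 g/mol = 48,160 g.
Rise: 48,160 g / 871,000 L × 1000 = 55.29 mg/L.

55.3 ppm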